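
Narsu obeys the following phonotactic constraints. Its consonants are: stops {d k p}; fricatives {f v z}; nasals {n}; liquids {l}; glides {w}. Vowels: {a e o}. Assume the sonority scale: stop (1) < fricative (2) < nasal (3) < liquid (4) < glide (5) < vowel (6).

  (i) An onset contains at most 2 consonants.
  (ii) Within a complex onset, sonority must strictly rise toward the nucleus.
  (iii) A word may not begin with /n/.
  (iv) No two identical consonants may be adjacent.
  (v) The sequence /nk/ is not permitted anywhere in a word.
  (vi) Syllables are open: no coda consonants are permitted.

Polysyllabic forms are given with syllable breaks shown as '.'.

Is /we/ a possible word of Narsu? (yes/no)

yes

/we/ — σ1 onset /w/, coda /∅/ ok → permitted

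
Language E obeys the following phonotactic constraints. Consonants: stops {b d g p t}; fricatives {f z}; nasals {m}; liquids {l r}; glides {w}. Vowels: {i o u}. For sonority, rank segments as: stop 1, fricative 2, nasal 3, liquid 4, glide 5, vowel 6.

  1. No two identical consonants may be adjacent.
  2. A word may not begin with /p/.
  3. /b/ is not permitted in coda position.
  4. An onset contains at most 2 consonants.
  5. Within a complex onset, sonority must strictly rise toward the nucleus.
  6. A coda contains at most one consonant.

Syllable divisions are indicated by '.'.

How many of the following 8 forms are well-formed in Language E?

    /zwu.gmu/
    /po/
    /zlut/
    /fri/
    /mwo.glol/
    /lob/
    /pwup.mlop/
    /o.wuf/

5

/zwu.gmu/ — σ1 onset /zw/ (2→5 rises), coda /∅/ ok; σ2 onset /gm/ (1→3 rises), coda /∅/ ok → well-formed
/po/ — violates constraint 2: word begins with /p/ → ill-formed
/zlut/ — σ1 onset /zl/ (2→4 rises), coda /t/ ok → well-formed
/fri/ — σ1 onset /fr/ (2→4 rises), coda /∅/ ok → well-formed
/mwo.glol/ — σ1 onset /mw/ (3→5 rises), coda /∅/ ok; σ2 onset /gl/ (1→4 rises), coda /l/ ok → well-formed
/lob/ — violates constraint 3: syllable 1 coda contains /b/ → ill-formed
/pwup.mlop/ — violates constraint 2: word begins with /p/ → ill-formed
/o.wuf/ — σ1 onset /∅/, coda /∅/ ok; σ2 onset /w/, coda /f/ ok → well-formed
Well-formed: /zwu.gmu/, /zlut/, /fri/, /mwo.glol/, /o.wuf/ → 5.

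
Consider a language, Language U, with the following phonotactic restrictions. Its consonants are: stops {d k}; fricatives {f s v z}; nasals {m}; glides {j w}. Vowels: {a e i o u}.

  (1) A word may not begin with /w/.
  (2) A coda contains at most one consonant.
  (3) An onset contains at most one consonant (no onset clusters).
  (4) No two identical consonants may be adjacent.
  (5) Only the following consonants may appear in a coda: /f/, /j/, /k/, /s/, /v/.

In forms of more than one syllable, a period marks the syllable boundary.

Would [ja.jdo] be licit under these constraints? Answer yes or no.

no

[ja.jdo] — violates constraint 3: syllable 2 onset /jd/ has 2 consonants (> 1) → illicit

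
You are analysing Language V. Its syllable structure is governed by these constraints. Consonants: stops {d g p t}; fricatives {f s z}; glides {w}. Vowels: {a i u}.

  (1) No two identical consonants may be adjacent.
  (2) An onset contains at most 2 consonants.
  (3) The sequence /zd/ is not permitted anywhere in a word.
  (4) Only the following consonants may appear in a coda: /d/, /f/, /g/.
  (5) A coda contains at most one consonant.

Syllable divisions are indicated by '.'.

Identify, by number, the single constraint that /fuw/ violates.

4

/fuw/: syllable 1 coda contains /w/, which is not a licensed coda consonant.
This is a violation of constraint 4: "Only the following consonants may appear in a coda: /d/, /f/, /g/."
The remaining constraints (1, 2, 3, 5) are satisfied.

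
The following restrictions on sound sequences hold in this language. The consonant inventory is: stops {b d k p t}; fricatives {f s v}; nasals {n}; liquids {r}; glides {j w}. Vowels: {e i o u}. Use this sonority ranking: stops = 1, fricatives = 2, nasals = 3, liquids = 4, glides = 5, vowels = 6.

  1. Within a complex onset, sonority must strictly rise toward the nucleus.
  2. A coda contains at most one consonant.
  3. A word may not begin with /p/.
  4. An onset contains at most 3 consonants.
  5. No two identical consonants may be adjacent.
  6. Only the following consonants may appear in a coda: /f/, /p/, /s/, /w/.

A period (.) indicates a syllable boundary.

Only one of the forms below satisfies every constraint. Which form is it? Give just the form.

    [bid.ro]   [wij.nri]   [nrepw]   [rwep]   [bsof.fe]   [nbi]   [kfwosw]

[rwep]

[bid.ro] — violates constraint 6: syllable 1 coda contains /d/, which is not a licensed coda consonant → phonotactically illegal
[wij.nri] — violates constraint 6: syllable 1 coda contains /j/, which is not a licensed coda consonant → phonotactically illegal
[nrepw] — violates constraint 2: syllable 1 coda /pw/ has 2 consonants (> 1) → phonotactically illegal
[rwep] — σ1 onset /rw/ (4→5 rises), coda /p/ ok → phonotactically legal
[bsof.fe] — violates constraint 5: adjacent identical consonants /ff/ → phonotactically illegal
[nbi] — violates constraint 1: syllable 1 onset /nb/: /n/ (nasal, 3) → /b/ (stop, 1) does not rise → phonotactically illegal
[kfwosw] — violates constraint 2: syllable 1 coda /sw/ has 2 consonants (> 1) → phonotactically illegal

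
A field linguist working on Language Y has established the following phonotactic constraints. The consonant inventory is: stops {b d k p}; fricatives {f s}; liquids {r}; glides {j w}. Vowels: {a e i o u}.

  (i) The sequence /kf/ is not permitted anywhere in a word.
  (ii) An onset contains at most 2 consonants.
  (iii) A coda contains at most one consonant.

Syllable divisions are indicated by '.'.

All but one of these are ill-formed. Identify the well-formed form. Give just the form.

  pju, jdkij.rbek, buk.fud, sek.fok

pju — σ1 onset /pj/ (2C), coda /∅/ ok → well-formed
jdkij.rbek — violates constraint (ii): syllable 1 onset /jdk/ has 3 consonants (> 2) → ill-formed
buk.fud — violates constraint (i): contains banned sequence /kf/ → ill-formed
sek.fok — violates constraint (i): contains banned sequence /kf/ → ill-formed

pju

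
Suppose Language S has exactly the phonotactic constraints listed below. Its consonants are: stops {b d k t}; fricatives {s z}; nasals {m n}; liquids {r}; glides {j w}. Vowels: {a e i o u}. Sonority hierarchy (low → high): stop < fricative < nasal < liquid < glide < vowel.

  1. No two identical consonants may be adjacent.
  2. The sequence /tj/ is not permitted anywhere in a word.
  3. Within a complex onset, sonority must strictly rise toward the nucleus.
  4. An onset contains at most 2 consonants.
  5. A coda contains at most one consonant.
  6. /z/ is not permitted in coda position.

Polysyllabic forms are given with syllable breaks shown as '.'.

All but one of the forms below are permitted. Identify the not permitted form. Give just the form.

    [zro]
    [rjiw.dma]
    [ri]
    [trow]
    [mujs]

[mujs]

[zro] — σ1 onset /zr/ (2→4 rises), coda /∅/ ok → permitted
[rjiw.dma] — σ1 onset /rj/ (4→5 rises), coda /w/ ok; σ2 onset /dm/ (1→3 rises), coda /∅/ ok → permitted
[ri] — σ1 onset /r/, coda /∅/ ok → permitted
[trow] — σ1 onset /tr/ (1→4 rises), coda /w/ ok → permitted
[mujs] — violates constraint 5: syllable 1 coda /js/ has 2 consonants (> 1) → not permitted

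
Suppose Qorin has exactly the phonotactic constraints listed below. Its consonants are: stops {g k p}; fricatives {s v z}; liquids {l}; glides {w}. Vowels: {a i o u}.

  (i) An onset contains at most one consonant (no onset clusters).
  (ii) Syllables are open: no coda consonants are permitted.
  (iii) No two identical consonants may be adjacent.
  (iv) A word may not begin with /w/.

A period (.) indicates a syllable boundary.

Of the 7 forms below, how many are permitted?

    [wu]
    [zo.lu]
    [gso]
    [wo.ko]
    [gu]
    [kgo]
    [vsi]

2

[wu] — violates constraint (iv): word begins with /w/ → not permitted
[zo.lu] — σ1 onset /z/, coda /∅/ ok; σ2 onset /l/, coda /∅/ ok → permitted
[gso] — violates constraint (i): syllable 1 onset /gs/ has 2 consonants (> 1) → not permitted
[wo.ko] — violates constraint (iv): word begins with /w/ → not permitted
[gu] — σ1 onset /g/, coda /∅/ ok → permitted
[kgo] — violates constraint (i): syllable 1 onset /kg/ has 2 consonants (> 1) → not permitted
[vsi] — violates constraint (i): syllable 1 onset /vs/ has 2 consonants (> 1) → not permitted
Permitted: [zo.lu], [gu] → 2.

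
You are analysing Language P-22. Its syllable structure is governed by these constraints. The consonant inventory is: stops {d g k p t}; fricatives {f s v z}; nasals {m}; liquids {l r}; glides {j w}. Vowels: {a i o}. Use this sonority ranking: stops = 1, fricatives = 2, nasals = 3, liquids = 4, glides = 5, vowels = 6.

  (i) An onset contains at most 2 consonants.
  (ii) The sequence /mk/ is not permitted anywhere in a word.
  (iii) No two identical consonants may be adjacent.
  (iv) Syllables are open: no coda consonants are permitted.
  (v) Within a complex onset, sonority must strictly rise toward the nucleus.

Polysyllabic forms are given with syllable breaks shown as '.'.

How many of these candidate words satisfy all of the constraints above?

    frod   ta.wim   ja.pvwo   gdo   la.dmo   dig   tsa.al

frod — violates constraint (iv): syllable 1 coda /d/ has 1 consonant (> 0) → ill-formed
ta.wim — violates constraint (iv): syllable 2 coda /m/ has 1 consonant (> 0) → ill-formed
ja.pvwo — violates constraint (i): syllable 2 onset /pvw/ has 3 consonants (> 2) → ill-formed
gdo — violates constraint (v): syllable 1 onset /gd/: /g/ (stop, 1) → /d/ (stop, 1) does not rise → ill-formed
la.dmo — σ1 onset /l/, coda /∅/ ok; σ2 onset /dm/ (1→3 rises), coda /∅/ ok → well-formed
dig — violates constraint (iv): syllable 1 coda /g/ has 1 consonant (> 0) → ill-formed
tsa.al — violates constraint (iv): syllable 2 coda /l/ has 1 consonant (> 0) → ill-formed
Well-formed: la.dmo → 1.

1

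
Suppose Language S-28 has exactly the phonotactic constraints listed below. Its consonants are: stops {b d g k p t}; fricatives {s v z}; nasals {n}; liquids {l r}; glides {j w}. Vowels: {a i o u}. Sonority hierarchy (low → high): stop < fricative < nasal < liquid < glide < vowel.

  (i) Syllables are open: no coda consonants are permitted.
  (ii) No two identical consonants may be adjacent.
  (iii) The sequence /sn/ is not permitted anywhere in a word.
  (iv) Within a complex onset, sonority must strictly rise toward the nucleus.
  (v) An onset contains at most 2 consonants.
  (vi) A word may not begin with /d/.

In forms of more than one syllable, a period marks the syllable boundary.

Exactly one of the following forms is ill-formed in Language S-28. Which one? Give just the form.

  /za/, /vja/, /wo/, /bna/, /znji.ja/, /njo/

/znji.ja/

/za/ — σ1 onset /z/, coda /∅/ ok → well-formed
/vja/ — σ1 onset /vj/ (2→5 rises), coda /∅/ ok → well-formed
/wo/ — σ1 onset /w/, coda /∅/ ok → well-formed
/bna/ — σ1 onset /bn/ (1→3 rises), coda /∅/ ok → well-formed
/znji.ja/ — violates constraint (v): syllable 1 onset /znj/ has 3 consonants (> 2) → ill-formed
/njo/ — σ1 onset /nj/ (3→5 rises), coda /∅/ ok → well-formed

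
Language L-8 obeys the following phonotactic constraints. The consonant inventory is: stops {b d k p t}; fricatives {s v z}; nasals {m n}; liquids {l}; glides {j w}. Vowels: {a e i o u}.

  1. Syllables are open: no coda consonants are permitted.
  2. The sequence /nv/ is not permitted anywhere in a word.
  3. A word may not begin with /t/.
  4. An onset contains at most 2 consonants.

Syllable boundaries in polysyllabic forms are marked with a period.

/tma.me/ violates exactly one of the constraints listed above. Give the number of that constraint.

3

/tma.me/: word begins with /t/.
This is a violation of constraint 3: "A word may not begin with /t/."
The remaining constraints (1, 2, 4) are satisfied.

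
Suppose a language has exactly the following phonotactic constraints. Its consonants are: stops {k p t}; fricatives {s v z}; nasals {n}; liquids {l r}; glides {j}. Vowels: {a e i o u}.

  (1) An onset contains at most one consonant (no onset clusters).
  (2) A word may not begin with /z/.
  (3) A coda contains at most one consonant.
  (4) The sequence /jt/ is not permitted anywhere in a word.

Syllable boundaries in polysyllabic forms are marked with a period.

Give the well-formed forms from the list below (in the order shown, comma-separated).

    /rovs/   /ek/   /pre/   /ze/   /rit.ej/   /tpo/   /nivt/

/ek/, /rit.ej/

/rovs/ — violates constraint 3: syllable 1 coda /vs/ has 2 consonants (> 1) → ill-formed
/ek/ — σ1 onset /∅/, coda /k/ ok → well-formed
/pre/ — violates constraint 1: syllable 1 onset /pr/ has 2 consonants (> 1) → ill-formed
/ze/ — violates constraint 2: word begins with /z/ → ill-formed
/rit.ej/ — σ1 onset /r/, coda /t/ ok; σ2 onset /∅/, coda /j/ ok → well-formed
/tpo/ — violates constraint 1: syllable 1 onset /tp/ has 2 consonants (> 1) → ill-formed
/nivt/ — violates constraint 3: syllable 1 coda /vt/ has 2 consonants (> 1) → ill-formed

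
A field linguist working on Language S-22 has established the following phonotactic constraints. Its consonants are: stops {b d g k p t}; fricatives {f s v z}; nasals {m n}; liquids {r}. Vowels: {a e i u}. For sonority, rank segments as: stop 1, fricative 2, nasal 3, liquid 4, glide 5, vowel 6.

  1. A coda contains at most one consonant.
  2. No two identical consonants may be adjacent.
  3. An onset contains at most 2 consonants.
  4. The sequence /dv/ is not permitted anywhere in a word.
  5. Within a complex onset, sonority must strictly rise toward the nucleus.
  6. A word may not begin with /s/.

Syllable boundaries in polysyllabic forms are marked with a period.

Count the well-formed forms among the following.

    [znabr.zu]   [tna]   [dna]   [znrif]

2

[znabr.zu] — violates constraint 1: syllable 1 coda /br/ has 2 consonants (> 1) → ill-formed
[tna] — σ1 onset /tn/ (1→3 rises), coda /∅/ ok → well-formed
[dna] — σ1 onset /dn/ (1→3 rises), coda /∅/ ok → well-formed
[znrif] — violates constraint 3: syllable 1 onset /znr/ has 3 consonants (> 2) → ill-formed
Well-formed: [tna], [dna] → 2.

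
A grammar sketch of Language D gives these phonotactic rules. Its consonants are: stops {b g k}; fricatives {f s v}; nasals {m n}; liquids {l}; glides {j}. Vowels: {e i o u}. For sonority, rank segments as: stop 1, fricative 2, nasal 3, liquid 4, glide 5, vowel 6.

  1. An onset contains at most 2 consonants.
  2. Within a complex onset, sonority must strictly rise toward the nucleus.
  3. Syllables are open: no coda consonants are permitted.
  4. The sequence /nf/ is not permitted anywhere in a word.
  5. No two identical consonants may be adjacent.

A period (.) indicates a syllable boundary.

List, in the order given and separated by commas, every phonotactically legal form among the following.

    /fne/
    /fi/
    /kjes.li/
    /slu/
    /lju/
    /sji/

/fne/ — σ1 onset /fn/ (2→3 rises), coda /∅/ ok → phonotactically legal
/fi/ — σ1 onset /f/, coda /∅/ ok → phonotactically legal
/kjes.li/ — violates constraint 3: syllable 1 coda /s/ has 1 consonant (> 0) → phonotactically illegal
/slu/ — σ1 onset /sl/ (2→4 rises), coda /∅/ ok → phonotactically legal
/lju/ — σ1 onset /lj/ (4→5 rises), coda /∅/ ok → phonotactically legal
/sji/ — σ1 onset /sj/ (2→5 rises), coda /∅/ ok → phonotactically legal

/fne/, /fi/, /slu/, /lju/, /sji/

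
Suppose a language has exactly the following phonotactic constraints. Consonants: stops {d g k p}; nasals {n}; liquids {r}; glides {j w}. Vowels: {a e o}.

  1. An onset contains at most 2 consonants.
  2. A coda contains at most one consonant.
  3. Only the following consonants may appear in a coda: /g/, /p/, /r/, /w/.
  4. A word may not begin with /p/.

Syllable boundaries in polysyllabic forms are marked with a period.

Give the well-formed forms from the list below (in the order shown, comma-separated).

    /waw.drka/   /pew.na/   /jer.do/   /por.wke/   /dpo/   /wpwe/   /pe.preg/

/waw.drka/ — violates constraint 1: syllable 2 onset /drk/ has 3 consonants (> 2) → ill-formed
/pew.na/ — violates constraint 4: word begins with /p/ → ill-formed
/jer.do/ — σ1 onset /j/, coda /r/ ok; σ2 onset /d/, coda /∅/ ok → well-formed
/por.wke/ — violates constraint 4: word begins with /p/ → ill-formed
/dpo/ — σ1 onset /dp/ (2C), coda /∅/ ok → well-formed
/wpwe/ — violates constraint 1: syllable 1 onset /wpw/ has 3 consonants (> 2) → ill-formed
/pe.preg/ — violates constraint 4: word begins with /p/ → ill-formed

/jer.do/, /dpo/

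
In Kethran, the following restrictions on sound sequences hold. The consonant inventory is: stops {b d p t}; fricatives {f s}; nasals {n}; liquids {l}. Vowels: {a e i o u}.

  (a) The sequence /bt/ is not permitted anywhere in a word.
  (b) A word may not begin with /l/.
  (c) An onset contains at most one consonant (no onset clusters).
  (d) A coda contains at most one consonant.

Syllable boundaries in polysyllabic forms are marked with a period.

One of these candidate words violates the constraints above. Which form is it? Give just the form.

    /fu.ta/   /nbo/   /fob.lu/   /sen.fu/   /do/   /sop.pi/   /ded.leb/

/fu.ta/ — σ1 onset /f/, coda /∅/ ok; σ2 onset /t/, coda /∅/ ok → licit
/nbo/ — violates constraint (c): syllable 1 onset /nb/ has 2 consonants (> 1) → illicit
/fob.lu/ — σ1 onset /f/, coda /b/ ok; σ2 onset /l/, coda /∅/ ok → licit
/sen.fu/ — σ1 onset /s/, coda /n/ ok; σ2 onset /f/, coda /∅/ ok → licit
/do/ — σ1 onset /d/, coda /∅/ ok → licit
/sop.pi/ — σ1 onset /s/, coda /p/ ok; σ2 onset /p/, coda /∅/ ok → licit
/ded.leb/ — σ1 onset /d/, coda /d/ ok; σ2 onset /l/, coda /b/ ok → licit

/nbo/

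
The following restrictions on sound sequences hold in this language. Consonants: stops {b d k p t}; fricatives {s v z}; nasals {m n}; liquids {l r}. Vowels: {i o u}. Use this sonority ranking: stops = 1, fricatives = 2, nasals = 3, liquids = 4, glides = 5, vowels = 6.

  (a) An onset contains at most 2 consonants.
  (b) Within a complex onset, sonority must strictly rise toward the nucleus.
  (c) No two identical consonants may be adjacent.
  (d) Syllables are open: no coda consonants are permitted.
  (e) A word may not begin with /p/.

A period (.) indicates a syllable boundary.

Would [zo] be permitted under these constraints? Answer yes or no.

yes

[zo] — σ1 onset /z/, coda /∅/ ok → permitted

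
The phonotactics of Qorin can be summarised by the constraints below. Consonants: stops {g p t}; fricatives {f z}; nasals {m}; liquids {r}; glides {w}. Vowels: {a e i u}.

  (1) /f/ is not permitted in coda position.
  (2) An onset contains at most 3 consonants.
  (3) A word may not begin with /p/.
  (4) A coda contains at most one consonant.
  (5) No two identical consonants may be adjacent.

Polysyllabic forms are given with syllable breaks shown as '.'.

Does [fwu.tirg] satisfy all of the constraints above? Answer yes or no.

[fwu.tirg] — violates constraint 4: syllable 2 coda /rg/ has 2 consonants (> 1) → ill-formed

no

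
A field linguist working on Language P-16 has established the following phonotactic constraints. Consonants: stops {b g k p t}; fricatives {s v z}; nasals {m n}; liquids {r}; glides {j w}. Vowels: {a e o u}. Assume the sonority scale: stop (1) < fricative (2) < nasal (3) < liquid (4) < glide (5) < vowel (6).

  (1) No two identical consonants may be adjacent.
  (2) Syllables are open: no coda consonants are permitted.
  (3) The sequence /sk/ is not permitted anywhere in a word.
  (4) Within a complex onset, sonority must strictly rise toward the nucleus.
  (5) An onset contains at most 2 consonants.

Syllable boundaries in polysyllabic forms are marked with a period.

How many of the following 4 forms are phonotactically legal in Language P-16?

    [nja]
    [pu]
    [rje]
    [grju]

3

[nja] — σ1 onset /nj/ (3→5 rises), coda /∅/ ok → phonotactically legal
[pu] — σ1 onset /p/, coda /∅/ ok → phonotactically legal
[rje] — σ1 onset /rj/ (4→5 rises), coda /∅/ ok → phonotactically legal
[grju] — violates constraint 5: syllable 1 onset /grj/ has 3 consonants (> 2) → phonotactically illegal
Phonotactically legal: [nja], [pu], [rje] → 3.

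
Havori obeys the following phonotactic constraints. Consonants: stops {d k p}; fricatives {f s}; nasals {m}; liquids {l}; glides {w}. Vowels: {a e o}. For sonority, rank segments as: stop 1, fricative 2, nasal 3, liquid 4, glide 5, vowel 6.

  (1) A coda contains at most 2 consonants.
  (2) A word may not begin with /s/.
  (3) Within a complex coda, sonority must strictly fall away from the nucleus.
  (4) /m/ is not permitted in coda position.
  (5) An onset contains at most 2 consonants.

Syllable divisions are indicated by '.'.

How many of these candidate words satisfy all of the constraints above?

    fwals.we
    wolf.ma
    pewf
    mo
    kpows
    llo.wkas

6

fwals.we — σ1 onset /fw/ (2C), coda /ls/ (4→2 falls) ok; σ2 onset /w/, coda /∅/ ok → licit
wolf.ma — σ1 onset /w/, coda /lf/ (4→2 falls) ok; σ2 onset /m/, coda /∅/ ok → licit
pewf — σ1 onset /p/, coda /wf/ (5→2 falls) ok → licit
mo — σ1 onset /m/, coda /∅/ ok → licit
kpows — σ1 onset /kp/ (2C), coda /ws/ (5→2 falls) ok → licit
llo.wkas — σ1 onset /ll/ (2C), coda /∅/ ok; σ2 onset /wk/ (2C), coda /s/ ok → licit
Licit: fwals.we, wolf.ma, pewf, mo, kpows, llo.wkas → 6.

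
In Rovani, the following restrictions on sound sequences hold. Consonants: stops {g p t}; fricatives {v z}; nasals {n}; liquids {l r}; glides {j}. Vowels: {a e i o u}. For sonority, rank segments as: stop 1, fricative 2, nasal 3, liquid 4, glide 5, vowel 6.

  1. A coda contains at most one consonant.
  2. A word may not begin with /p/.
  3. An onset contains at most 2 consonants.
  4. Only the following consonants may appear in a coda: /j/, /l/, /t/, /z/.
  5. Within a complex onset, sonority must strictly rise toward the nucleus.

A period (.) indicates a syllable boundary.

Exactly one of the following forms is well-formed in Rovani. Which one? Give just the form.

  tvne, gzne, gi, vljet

tvne — violates constraint 3: syllable 1 onset /tvn/ has 3 consonants (> 2) → ill-formed
gzne — violates constraint 3: syllable 1 onset /gzn/ has 3 consonants (> 2) → ill-formed
gi — σ1 onset /g/, coda /∅/ ok → well-formed
vljet — violates constraint 3: syllable 1 onset /vlj/ has 3 consonants (> 2) → ill-formed

gi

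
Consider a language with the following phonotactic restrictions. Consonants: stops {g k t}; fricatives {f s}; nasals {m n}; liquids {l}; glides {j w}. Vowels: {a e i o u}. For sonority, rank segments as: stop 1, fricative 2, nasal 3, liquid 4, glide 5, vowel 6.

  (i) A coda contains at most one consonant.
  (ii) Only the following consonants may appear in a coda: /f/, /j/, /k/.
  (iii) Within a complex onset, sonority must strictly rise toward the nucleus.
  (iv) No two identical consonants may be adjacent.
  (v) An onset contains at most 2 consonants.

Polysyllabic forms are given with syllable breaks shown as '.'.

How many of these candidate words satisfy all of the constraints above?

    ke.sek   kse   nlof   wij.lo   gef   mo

ke.sek — σ1 onset /k/, coda /∅/ ok; σ2 onset /s/, coda /k/ ok → well-formed
kse — σ1 onset /ks/ (1→2 rises), coda /∅/ ok → well-formed
nlof — σ1 onset /nl/ (3→4 rises), coda /f/ ok → well-formed
wij.lo — σ1 onset /w/, coda /j/ ok; σ2 onset /l/, coda /∅/ ok → well-formed
gef — σ1 onset /g/, coda /f/ ok → well-formed
mo — σ1 onset /m/, coda /∅/ ok → well-formed
Well-formed: ke.sek, kse, nlof, wij.lo, gef, mo → 6.

6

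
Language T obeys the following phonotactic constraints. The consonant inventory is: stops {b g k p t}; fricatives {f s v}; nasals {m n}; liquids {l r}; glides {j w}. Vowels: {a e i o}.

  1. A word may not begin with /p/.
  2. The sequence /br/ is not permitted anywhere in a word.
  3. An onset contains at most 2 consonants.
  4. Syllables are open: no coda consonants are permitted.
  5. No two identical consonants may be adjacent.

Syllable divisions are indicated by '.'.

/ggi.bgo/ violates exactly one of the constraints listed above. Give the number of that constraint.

/ggi.bgo/: adjacent identical consonants /gg/.
This is a violation of constraint 5: "No two identical consonants may be adjacent."
The remaining constraints (1, 2, 3, 4) are satisfied.

5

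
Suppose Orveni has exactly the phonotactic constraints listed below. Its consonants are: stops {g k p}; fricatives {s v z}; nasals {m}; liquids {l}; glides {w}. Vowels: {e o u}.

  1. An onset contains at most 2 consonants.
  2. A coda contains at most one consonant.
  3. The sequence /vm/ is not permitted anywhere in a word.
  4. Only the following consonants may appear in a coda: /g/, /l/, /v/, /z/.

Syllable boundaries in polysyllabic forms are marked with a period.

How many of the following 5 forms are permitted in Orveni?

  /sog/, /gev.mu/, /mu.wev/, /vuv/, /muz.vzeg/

4

/sog/ — σ1 onset /s/, coda /g/ ok → permitted
/gev.mu/ — violates constraint 3: contains banned sequence /vm/ → not permitted
/mu.wev/ — σ1 onset /m/, coda /∅/ ok; σ2 onset /w/, coda /v/ ok → permitted
/vuv/ — σ1 onset /v/, coda /v/ ok → permitted
/muz.vzeg/ — σ1 onset /m/, coda /z/ ok; σ2 onset /vz/ (2C), coda /g/ ok → permitted
Permitted: /sog/, /mu.wev/, /vuv/, /muz.vzeg/ → 4.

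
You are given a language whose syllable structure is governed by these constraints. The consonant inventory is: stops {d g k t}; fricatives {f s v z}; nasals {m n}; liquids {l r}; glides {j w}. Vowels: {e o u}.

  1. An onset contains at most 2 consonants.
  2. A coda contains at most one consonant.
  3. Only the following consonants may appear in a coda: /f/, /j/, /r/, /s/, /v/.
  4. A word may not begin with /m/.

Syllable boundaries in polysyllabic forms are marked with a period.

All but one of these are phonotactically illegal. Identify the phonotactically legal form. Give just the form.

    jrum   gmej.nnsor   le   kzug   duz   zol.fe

le

jrum — violates constraint 3: syllable 1 coda contains /m/, which is not a licensed coda consonant → phonotactically illegal
gmej.nnsor — violates constraint 1: syllable 2 onset /nns/ has 3 consonants (> 2) → phonotactically illegal
le — σ1 onset /l/, coda /∅/ ok → phonotactically legal
kzug — violates constraint 3: syllable 1 coda contains /g/, which is not a licensed coda consonant → phonotactically illegal
duz — violates constraint 3: syllable 1 coda contains /z/, which is not a licensed coda consonant → phonotactically illegal
zol.fe — violates constraint 3: syllable 1 coda contains /l/, which is not a licensed coda consonant → phonotactically illegal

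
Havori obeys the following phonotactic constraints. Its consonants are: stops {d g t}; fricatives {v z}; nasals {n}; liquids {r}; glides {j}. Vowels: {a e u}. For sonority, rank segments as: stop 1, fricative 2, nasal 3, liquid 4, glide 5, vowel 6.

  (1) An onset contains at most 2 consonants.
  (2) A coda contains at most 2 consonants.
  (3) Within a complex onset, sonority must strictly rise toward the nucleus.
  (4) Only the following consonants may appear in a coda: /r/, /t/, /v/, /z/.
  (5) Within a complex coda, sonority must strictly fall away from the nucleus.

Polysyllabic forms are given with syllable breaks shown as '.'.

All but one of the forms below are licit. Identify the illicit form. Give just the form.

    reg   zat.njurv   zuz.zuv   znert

reg

reg — violates constraint 4: syllable 1 coda contains /g/, which is not a licensed coda consonant → illicit
zat.njurv — σ1 onset /z/, coda /t/ ok; σ2 onset /nj/ (3→5 rises), coda /rv/ (4→2 falls) ok → licit
zuz.zuv — σ1 onset /z/, coda /z/ ok; σ2 onset /z/, coda /v/ ok → licit
znert — σ1 onset /zn/ (2→3 rises), coda /rt/ (4→1 falls) ok → licit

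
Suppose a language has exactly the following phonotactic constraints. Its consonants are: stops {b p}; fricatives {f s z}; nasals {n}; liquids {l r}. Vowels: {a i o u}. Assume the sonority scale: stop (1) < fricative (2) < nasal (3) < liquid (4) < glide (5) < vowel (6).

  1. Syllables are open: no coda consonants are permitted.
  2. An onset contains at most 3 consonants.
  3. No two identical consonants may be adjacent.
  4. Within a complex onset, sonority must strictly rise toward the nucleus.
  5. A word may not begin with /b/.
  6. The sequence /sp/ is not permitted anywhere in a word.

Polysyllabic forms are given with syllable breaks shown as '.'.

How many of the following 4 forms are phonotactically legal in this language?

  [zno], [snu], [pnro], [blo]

3

[zno] — σ1 onset /zn/ (2→3 rises), coda /∅/ ok → phonotactically legal
[snu] — σ1 onset /sn/ (2→3 rises), coda /∅/ ok → phonotactically legal
[pnro] — σ1 onset /pnr/ (1→3→4 rises), coda /∅/ ok → phonotactically legal
[blo] — violates constraint 5: word begins with /b/ → phonotactically illegal
Phonotactically legal: [zno], [snu], [pnro] → 3.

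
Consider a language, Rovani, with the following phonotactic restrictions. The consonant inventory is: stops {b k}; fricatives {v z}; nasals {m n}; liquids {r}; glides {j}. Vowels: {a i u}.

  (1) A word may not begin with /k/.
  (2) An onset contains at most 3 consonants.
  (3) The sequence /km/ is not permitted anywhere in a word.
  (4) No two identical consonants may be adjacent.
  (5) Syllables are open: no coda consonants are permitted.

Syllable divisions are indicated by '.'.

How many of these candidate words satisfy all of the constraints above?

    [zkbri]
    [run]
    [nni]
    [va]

1

[zkbri] — violates constraint 2: syllable 1 onset /zkbr/ has 4 consonants (> 3) → not permitted
[run] — violates constraint 5: syllable 1 coda /n/ has 1 consonant (> 0) → not permitted
[nni] — violates constraint 4: adjacent identical consonants /nn/ → not permitted
[va] — σ1 onset /v/, coda /∅/ ok → permitted
Permitted: [va] → 1.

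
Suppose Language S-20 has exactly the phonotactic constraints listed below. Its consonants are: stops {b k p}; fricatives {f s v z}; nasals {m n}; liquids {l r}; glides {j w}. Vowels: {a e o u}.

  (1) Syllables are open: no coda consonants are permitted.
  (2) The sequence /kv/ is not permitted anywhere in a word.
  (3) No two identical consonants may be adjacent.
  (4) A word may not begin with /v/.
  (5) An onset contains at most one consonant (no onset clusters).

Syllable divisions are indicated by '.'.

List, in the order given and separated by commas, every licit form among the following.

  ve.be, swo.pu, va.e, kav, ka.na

ka.na

ve.be — violates constraint 4: word begins with /v/ → illicit
swo.pu — violates constraint 5: syllable 1 onset /sw/ has 2 consonants (> 1) → illicit
va.e — violates constraint 4: word begins with /v/ → illicit
kav — violates constraint 1: syllable 1 coda /v/ has 1 consonant (> 0) → illicit
ka.na — σ1 onset /k/, coda /∅/ ok; σ2 onset /n/, coda /∅/ ok → licit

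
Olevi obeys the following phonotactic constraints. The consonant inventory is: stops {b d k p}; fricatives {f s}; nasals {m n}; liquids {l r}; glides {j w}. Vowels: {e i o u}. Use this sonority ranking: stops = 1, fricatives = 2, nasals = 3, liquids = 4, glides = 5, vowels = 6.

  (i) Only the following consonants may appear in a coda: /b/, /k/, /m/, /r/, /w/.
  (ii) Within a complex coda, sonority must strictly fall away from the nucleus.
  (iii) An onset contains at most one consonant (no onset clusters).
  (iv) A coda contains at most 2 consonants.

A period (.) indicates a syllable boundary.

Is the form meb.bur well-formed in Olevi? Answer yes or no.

yes

meb.bur — σ1 onset /m/, coda /b/ ok; σ2 onset /b/, coda /r/ ok → well-formed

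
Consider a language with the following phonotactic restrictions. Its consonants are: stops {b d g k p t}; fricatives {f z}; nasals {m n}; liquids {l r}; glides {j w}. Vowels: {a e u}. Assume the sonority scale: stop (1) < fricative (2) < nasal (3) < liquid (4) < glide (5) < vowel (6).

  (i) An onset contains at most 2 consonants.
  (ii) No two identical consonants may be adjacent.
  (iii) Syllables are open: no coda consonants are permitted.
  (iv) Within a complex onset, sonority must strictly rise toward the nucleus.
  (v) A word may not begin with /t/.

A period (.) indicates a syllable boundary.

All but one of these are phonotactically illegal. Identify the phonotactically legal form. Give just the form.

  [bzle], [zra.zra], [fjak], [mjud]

[zra.zra]

[bzle] — violates constraint (i): syllable 1 onset /bzl/ has 3 consonants (> 2) → phonotactically illegal
[zra.zra] — σ1 onset /zr/ (2→4 rises), coda /∅/ ok; σ2 onset /zr/ (2→4 rises), coda /∅/ ok → phonotactically legal
[fjak] — violates constraint (iii): syllable 1 coda /k/ has 1 consonant (> 0) → phonotactically illegal
[mjud] — violates constraint (iii): syllable 1 coda /d/ has 1 consonant (> 0) → phonotactically illegal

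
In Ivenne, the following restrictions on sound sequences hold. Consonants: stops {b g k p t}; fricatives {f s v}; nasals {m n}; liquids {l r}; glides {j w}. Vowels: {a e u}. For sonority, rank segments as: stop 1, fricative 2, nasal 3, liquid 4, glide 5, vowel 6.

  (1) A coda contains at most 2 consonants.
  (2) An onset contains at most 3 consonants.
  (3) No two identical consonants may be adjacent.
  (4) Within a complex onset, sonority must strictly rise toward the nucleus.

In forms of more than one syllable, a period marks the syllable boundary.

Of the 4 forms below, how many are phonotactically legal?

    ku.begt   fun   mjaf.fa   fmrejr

ku.begt — σ1 onset /k/, coda /∅/ ok; σ2 onset /b/, coda /gt/ (2C) ok → phonotactically legal
fun — σ1 onset /f/, coda /n/ ok → phonotactically legal
mjaf.fa — violates constraint 3: adjacent identical consonants /ff/ → phonotactically illegal
fmrejr — σ1 onset /fmr/ (2→3→4 rises), coda /jr/ (2C) ok → phonotactically legal
Phonotactically legal: ku.begt, fun, fmrejr → 3.

3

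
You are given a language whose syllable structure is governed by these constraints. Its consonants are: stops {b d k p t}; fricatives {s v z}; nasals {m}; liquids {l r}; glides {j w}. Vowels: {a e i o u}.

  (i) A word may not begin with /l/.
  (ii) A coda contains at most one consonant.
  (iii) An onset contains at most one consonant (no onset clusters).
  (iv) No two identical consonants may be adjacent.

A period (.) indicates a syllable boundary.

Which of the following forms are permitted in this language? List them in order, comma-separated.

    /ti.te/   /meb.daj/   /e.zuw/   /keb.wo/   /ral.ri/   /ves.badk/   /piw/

/ti.te/ — σ1 onset /t/, coda /∅/ ok; σ2 onset /t/, coda /∅/ ok → permitted
/meb.daj/ — σ1 onset /m/, coda /b/ ok; σ2 onset /d/, coda /j/ ok → permitted
/e.zuw/ — σ1 onset /∅/, coda /∅/ ok; σ2 onset /z/, coda /w/ ok → permitted
/keb.wo/ — σ1 onset /k/, coda /b/ ok; σ2 onset /w/, coda /∅/ ok → permitted
/ral.ri/ — σ1 onset /r/, coda /l/ ok; σ2 onset /r/, coda /∅/ ok → permitted
/ves.badk/ — violates constraint (ii): syllable 2 coda /dk/ has 2 consonants (> 1) → not permitted
/piw/ — σ1 onset /p/, coda /w/ ok → permitted

/ti.te/, /meb.daj/, /e.zuw/, /keb.wo/, /ral.ri/, /piw/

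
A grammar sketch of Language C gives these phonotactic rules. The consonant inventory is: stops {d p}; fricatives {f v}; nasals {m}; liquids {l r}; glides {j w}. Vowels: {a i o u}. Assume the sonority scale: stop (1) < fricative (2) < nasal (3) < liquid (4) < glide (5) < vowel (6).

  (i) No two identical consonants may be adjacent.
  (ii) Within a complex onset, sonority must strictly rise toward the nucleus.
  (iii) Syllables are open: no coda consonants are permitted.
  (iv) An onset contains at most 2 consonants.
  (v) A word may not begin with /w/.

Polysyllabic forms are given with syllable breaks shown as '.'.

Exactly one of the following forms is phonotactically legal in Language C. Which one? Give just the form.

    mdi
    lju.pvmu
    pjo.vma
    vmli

mdi — violates constraint (ii): syllable 1 onset /md/: /m/ (nasal, 3) → /d/ (stop, 1) does not rise → phonotactically illegal
lju.pvmu — violates constraint (iv): syllable 2 onset /pvm/ has 3 consonants (> 2) → phonotactically illegal
pjo.vma — σ1 onset /pj/ (1→5 rises), coda /∅/ ok; σ2 onset /vm/ (2→3 rises), coda /∅/ ok → phonotactically legal
vmli — violates constraint (iv): syllable 1 onset /vml/ has 3 consonants (> 2) → phonotactically illegal

pjo.vma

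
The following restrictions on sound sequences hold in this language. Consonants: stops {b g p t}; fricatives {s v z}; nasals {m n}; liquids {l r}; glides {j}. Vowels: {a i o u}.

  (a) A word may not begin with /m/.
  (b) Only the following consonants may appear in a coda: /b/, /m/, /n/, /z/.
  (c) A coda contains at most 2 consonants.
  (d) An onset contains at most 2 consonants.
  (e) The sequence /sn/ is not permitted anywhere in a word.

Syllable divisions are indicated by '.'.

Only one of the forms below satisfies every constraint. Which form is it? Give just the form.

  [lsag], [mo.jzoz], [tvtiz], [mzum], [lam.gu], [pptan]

[lam.gu]

[lsag] — violates constraint (b): syllable 1 coda contains /g/, which is not a licensed coda consonant → illicit
[mo.jzoz] — violates constraint (a): word begins with /m/ → illicit
[tvtiz] — violates constraint (d): syllable 1 onset /tvt/ has 3 consonants (> 2) → illicit
[mzum] — violates constraint (a): word begins with /m/ → illicit
[lam.gu] — σ1 onset /l/, coda /m/ ok; σ2 onset /g/, coda /∅/ ok → licit
[pptan] — violates constraint (d): syllable 1 onset /ppt/ has 3 consonants (> 2) → illicit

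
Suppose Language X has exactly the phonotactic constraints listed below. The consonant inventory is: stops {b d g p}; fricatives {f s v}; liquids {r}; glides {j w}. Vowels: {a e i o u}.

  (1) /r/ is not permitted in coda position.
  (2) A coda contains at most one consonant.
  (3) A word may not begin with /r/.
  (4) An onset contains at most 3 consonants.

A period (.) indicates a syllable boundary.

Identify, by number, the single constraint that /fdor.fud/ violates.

/fdor.fud/: syllable 1 coda contains /r/.
This is a violation of constraint 1: "/r/ is not permitted in coda position."
The remaining constraints (2, 3, 4) are satisfied.

1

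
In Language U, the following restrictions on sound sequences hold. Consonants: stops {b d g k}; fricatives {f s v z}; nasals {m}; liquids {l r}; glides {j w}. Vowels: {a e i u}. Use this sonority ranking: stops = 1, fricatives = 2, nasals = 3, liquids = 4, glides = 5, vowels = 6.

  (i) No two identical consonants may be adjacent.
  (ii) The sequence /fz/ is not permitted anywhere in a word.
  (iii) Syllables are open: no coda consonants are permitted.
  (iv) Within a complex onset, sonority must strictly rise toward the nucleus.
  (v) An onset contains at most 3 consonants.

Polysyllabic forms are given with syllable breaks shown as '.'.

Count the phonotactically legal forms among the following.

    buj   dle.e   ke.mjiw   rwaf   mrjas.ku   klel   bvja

2

buj — violates constraint (iii): syllable 1 coda /j/ has 1 consonant (> 0) → phonotactically illegal
dle.e — σ1 onset /dl/ (1→4 rises), coda /∅/ ok; σ2 onset /∅/, coda /∅/ ok → phonotactically legal
ke.mjiw — violates constraint (iii): syllable 2 coda /w/ has 1 consonant (> 0) → phonotactically illegal
rwaf — violates constraint (iii): syllable 1 coda /f/ has 1 consonant (> 0) → phonotactically illegal
mrjas.ku — violates constraint (iii): syllable 1 coda /s/ has 1 consonant (> 0) → phonotactically illegal
klel — violates constraint (iii): syllable 1 coda /l/ has 1 consonant (> 0) → phonotactically illegal
bvja — σ1 onset /bvj/ (1→2→5 rises), coda /∅/ ok → phonotactically legal
Phonotactically legal: dle.e, bvja → 2.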